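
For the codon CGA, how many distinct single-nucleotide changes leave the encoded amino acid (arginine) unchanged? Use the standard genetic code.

Position 1: AGA → 1 synonymous.
Position 2: none → 0 synonymous.
Position 3: CGT, CGC, CGG → 3 synonymous.
Total: 1 + 0 + 3 = 4.

4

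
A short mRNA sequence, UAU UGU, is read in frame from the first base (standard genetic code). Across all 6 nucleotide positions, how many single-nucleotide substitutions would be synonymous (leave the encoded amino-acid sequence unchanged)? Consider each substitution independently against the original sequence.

2

Codon 1 (UAU, Tyr): 1 synonymous substitution.
Codon 2 (UGU, Cys): 1 synonymous substitution.
Total: 1 + 1 = 2.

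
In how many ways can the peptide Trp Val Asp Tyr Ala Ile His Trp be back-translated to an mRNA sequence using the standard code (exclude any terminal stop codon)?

384

Trp: 1 codon.
Val: 4 codons.
Asp: 2 codons.
Tyr: 2 codons.
Ala: 4 codons.
Ile: 3 codons.
His: 2 codons.
Trp: 1 codon.
1 × 4 × 2 × 2 × 4 × 3 × 2 × 1 = 384.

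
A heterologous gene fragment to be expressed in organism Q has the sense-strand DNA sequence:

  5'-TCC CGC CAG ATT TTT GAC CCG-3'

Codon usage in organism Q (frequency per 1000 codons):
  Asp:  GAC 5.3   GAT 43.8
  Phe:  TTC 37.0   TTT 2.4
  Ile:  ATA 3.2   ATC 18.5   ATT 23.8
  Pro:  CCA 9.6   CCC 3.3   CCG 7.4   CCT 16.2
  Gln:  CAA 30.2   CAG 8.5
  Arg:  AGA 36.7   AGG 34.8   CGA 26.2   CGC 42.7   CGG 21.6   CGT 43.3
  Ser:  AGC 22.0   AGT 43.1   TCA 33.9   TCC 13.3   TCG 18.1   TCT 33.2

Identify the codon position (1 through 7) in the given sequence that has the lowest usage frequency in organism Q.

Codon 1 TCC (Ser): 13.3 per 1000.
Codon 2 CGC (Arg): 42.7 per 1000.
Codon 3 CAG (Gln): 8.5 per 1000.
Codon 4 ATT (Ile): 23.8 per 1000.
Codon 5 TTT (Phe): 2.4 per 1000.
Codon 6 GAC (Asp): 5.3 per 1000.
Codon 7 CCG (Pro): 7.4 per 1000.
Lowest frequency is 2.4 at codon 5.

5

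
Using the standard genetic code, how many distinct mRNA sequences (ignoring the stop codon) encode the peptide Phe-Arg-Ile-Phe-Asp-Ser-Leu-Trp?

Phe: 2 codons.
Arg: 6 codons.
Ile: 3 codons.
Phe: 2 codons.
Asp: 2 codons.
Ser: 6 codons.
Leu: 6 codons.
Trp: 1 codon.
2 × 6 × 3 × 2 × 2 × 6 × 6 × 1 = 5184.

5184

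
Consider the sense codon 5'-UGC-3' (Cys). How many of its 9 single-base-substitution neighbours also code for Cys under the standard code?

1

Position 1: none → 0 synonymous.
Position 2: none → 0 synonymous.
Position 3: UGU → 1 synonymous.
Total: 0 + 0 + 1 = 1.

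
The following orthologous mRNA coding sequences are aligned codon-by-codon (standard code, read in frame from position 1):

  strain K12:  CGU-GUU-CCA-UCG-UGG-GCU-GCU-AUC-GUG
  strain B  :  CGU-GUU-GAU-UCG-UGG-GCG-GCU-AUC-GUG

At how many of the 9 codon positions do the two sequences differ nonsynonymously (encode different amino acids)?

1

Codon 1: CGU Arg / CGU Arg — identical.
Codon 2: GUU Val / GUU Val — identical.
Codon 3: CCA Pro / GAU Asp — nonsynonymous.
Codon 4: UCG Ser / UCG Ser — identical.
Codon 5: UGG Trp / UGG Trp — identical.
Codon 6: GCU Ala / GCG Ala — synonymous.
Codon 7: GCU Ala / GCU Ala — identical.
Codon 8: AUC Ile / AUC Ile — identical.
Codon 9: GUG Val / GUG Val — identical.
Nonsynonymous differences: 1.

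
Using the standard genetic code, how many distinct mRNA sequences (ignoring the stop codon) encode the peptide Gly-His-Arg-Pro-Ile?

Gly: 4 codons.
His: 2 codons.
Arg: 6 codons.
Pro: 4 codons.
Ile: 3 codons.
4 × 2 × 6 × 4 × 3 = 576.

576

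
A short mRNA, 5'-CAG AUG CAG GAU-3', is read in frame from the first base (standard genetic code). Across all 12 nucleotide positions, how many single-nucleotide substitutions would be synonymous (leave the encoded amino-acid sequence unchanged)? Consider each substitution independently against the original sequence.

3

Codon 1 (CAG, Gln): 1 synonymous substitution.
Codon 2 (AUG, Met): 0 synonymous substitutions.
Codon 3 (CAG, Gln): 1 synonymous substitution.
Codon 4 (GAU, Asp): 1 synonymous substitution.
Total: 1 + 0 + 1 + 1 = 3.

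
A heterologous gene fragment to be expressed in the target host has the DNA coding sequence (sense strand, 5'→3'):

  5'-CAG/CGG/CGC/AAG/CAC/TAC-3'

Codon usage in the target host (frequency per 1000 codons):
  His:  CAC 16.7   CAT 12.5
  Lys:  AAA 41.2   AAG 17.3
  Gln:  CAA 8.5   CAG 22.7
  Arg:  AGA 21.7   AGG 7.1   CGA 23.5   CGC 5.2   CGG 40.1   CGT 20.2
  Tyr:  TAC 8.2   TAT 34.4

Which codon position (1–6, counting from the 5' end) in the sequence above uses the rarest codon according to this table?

Codon 1 CAG (Gln): 22.7 per 1000.
Codon 2 CGG (Arg): 40.1 per 1000.
Codon 3 CGC (Arg): 5.2 per 1000.
Codon 4 AAG (Lys): 17.3 per 1000.
Codon 5 CAC (His): 16.7 per 1000.
Codon 6 TAC (Tyr): 8.2 per 1000.
Lowest frequency is 5.2 at codon 3.

3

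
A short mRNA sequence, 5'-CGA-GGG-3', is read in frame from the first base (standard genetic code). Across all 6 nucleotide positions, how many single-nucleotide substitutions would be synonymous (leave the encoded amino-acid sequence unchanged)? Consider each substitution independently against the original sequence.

7

Codon 1 (CGA, Arg): 4 synonymous substitutions.
Codon 2 (GGG, Gly): 3 synonymous substitutions.
Total: 4 + 3 = 7.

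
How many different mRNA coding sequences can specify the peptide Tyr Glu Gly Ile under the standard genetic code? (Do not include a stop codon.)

48

Tyr: 2 codons.
Glu: 2 codons.
Gly: 4 codons.
Ile: 3 codons.
2 × 2 × 4 × 3 = 48.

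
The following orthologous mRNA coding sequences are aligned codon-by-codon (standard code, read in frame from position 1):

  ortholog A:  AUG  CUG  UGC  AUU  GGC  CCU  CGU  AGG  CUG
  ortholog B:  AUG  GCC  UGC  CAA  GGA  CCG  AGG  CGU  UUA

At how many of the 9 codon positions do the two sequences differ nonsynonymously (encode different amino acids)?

Codon 1: AUG Met / AUG Met — identical.
Codon 2: CUG Leu / GCC Ala — nonsynonymous.
Codon 3: UGC Cys / UGC Cys — identical.
Codon 4: AUU Ile / CAA Gln — nonsynonymous.
Codon 5: GGC Gly / GGA Gly — synonymous.
Codon 6: CCU Pro / CCG Pro — synonymous.
Codon 7: CGU Arg / AGG Arg — synonymous.
Codon 8: AGG Arg / CGU Arg — synonymous.
Codon 9: CUG Leu / UUA Leu — synonymous.
Nonsynonymous differences: 2.

2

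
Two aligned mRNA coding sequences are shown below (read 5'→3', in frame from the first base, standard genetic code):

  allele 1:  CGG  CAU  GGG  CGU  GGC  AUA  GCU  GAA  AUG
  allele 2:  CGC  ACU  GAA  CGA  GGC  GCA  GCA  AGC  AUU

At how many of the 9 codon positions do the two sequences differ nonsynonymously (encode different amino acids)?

5

Codon 1: CGG Arg / CGC Arg — synonymous.
Codon 2: CAU His / ACU Thr — nonsynonymous.
Codon 3: GGG Gly / GAA Glu — nonsynonymous.
Codon 4: CGU Arg / CGA Arg — synonymous.
Codon 5: GGC Gly / GGC Gly — identical.
Codon 6: AUA Ile / GCA Ala — nonsynonymous.
Codon 7: GCU Ala / GCA Ala — synonymous.
Codon 8: GAA Glu / AGC Ser — nonsynonymous.
Codon 9: AUG Met / AUU Ile — nonsynonymous.
Nonsynonymous differences: 5.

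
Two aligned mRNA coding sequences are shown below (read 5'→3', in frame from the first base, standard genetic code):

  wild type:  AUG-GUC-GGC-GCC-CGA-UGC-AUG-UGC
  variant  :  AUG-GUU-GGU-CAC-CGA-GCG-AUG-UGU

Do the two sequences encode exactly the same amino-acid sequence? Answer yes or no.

Codon 1: AUG Met / AUG Met — identical.
Codon 2: GUC Val / GUU Val — synonymous.
Codon 3: GGC Gly / GGU Gly — synonymous.
Codon 4: GCC Ala / CAC His — nonsynonymous.
Codon 5: CGA Arg / CGA Arg — identical.
Codon 6: UGC Cys / GCG Ala — nonsynonymous.
Codon 7: AUG Met / AUG Met — identical.
Codon 8: UGC Cys / UGU Cys — synonymous.
Nonsynonymous differences: 2 → different protein.

no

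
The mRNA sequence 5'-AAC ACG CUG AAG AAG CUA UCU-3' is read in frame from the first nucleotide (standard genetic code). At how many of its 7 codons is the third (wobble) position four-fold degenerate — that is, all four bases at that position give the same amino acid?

Codon 1 AAC (Asn): third position 2-fold.
Codon 2 ACG (Thr): third position 4-fold.
Codon 3 CUG (Leu): third position 4-fold.
Codon 4 AAG (Lys): third position 2-fold.
Codon 5 AAG (Lys): third position 2-fold.
Codon 6 CUA (Leu): third position 4-fold.
Codon 7 UCU (Ser): third position 4-fold.
Four-fold degenerate third positions: 4.

4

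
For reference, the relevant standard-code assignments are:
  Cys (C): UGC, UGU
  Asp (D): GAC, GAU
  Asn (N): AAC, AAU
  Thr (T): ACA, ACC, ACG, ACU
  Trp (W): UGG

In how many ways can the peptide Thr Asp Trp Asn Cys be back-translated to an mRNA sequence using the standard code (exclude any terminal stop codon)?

32

Thr: 4 codons.
Asp: 2 codons.
Trp: 1 codon.
Asn: 2 codons.
Cys: 2 codons.
4 × 2 × 1 × 2 × 2 = 32.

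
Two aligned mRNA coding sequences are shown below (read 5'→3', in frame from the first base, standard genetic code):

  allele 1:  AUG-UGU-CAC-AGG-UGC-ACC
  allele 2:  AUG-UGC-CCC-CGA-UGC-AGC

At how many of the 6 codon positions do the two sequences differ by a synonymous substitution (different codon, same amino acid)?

2

Codon 1: AUG Met / AUG Met — identical.
Codon 2: UGU Cys / UGC Cys — synonymous.
Codon 3: CAC His / CCC Pro — nonsynonymous.
Codon 4: AGG Arg / CGA Arg — synonymous.
Codon 5: UGC Cys / UGC Cys — identical.
Codon 6: ACC Thr / AGC Ser — nonsynonymous.
Synonymous differences: 2.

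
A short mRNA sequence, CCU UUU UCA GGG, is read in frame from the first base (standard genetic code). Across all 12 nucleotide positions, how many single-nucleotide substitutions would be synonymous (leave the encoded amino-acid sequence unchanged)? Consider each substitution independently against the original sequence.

10

Codon 1 (CCU, Pro): 3 synonymous substitutions.
Codon 2 (UUU, Phe): 1 synonymous substitution.
Codon 3 (UCA, Ser): 3 synonymous substitutions.
Codon 4 (GGG, Gly): 3 synonymous substitutions.
Total: 3 + 1 + 3 + 3 = 10.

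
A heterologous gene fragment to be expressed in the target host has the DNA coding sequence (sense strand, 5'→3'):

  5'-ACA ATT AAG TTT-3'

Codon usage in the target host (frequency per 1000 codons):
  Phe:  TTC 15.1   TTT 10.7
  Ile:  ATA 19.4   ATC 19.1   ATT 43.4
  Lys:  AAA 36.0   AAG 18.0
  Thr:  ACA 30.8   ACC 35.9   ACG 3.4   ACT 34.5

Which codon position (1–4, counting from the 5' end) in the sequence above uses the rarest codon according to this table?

Codon 1 ACA (Thr): 30.8 per 1000.
Codon 2 ATT (Ile): 43.4 per 1000.
Codon 3 AAG (Lys): 18.0 per 1000.
Codon 4 TTT (Phe): 10.7 per 1000.
Lowest frequency is 10.7 at codon 4.

4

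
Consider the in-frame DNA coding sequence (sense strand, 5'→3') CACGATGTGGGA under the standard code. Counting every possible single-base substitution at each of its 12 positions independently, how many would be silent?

8

Codon 1 (CAC, His): 1 synonymous substitution.
Codon 2 (GAT, Asp): 1 synonymous substitution.
Codon 3 (GTG, Val): 3 synonymous substitutions.
Codon 4 (GGA, Gly): 3 synonymous substitutions.
Total: 1 + 1 + 3 + 3 = 8.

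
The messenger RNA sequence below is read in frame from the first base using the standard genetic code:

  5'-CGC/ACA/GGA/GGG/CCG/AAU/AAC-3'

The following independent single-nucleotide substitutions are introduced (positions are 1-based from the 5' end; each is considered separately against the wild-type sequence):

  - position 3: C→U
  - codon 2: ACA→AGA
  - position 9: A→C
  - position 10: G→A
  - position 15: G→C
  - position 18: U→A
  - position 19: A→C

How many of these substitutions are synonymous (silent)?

Codon 1: CGC (Arg) → CGU (Arg) — synonymous.
Codon 2: ACA (Thr) → AGA (Arg) — missense.
Codon 3: GGA (Gly) → GGC (Gly) — synonymous.
Codon 4: GGG (Gly) → AGG (Arg) — missense.
Codon 5: CCG (Pro) → CCC (Pro) — synonymous.
Codon 6: AAU (Asn) → AAA (Lys) — missense.
Codon 7: AAC (Asn) → CAC (His) — missense.
Synonymous: 3 of 7.

3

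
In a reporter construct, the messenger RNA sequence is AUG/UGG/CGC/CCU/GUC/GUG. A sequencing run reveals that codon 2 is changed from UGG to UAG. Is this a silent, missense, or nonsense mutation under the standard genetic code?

Position 5 falls in codon 2: UGG → Trp.
After the substitution the codon is UAG → Stop.
The new codon is a stop codon, so this is a nonsense mutation.

nonsense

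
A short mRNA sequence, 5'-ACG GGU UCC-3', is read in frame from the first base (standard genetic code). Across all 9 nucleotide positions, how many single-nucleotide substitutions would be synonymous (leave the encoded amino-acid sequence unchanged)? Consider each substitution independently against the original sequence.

Codon 1 (ACG, Thr): 3 synonymous substitutions.
Codon 2 (GGU, Gly): 3 synonymous substitutions.
Codon 3 (UCC, Ser): 3 synonymous substitutions.
Total: 3 + 3 + 3 = 9.

9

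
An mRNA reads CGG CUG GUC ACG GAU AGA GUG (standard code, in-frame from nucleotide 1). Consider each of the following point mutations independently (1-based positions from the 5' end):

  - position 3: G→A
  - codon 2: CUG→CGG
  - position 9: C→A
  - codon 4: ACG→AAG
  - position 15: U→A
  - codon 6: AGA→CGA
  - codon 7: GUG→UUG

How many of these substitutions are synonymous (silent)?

3

Codon 1: CGG (Arg) → CGA (Arg) — synonymous.
Codon 2: CUG (Leu) → CGG (Arg) — missense.
Codon 3: GUC (Val) → GUA (Val) — synonymous.
Codon 4: ACG (Thr) → AAG (Lys) — missense.
Codon 5: GAU (Asp) → GAA (Glu) — missense.
Codon 6: AGA (Arg) → CGA (Arg) — synonymous.
Codon 7: GUG (Val) → UUG (Leu) — missense.
Synonymous: 3 of 7.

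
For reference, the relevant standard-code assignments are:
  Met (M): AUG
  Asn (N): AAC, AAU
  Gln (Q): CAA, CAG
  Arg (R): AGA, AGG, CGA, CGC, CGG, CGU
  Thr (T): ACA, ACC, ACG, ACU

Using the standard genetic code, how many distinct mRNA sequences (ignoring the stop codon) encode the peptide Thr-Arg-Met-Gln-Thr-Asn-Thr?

Thr: 4 codons.
Arg: 6 codons.
Met: 1 codon.
Gln: 2 codons.
Thr: 4 codons.
Asn: 2 codons.
Thr: 4 codons.
4 × 6 × 1 × 2 × 4 × 2 × 4 = 1536.

1536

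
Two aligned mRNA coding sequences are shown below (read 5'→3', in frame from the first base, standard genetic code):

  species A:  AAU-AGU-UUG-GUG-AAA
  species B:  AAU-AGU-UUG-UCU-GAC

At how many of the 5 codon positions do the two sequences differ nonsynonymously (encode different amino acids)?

2

Codon 1: AAU Asn / AAU Asn — identical.
Codon 2: AGU Ser / AGU Ser — identical.
Codon 3: UUG Leu / UUG Leu — identical.
Codon 4: GUG Val / UCU Ser — nonsynonymous.
Codon 5: AAA Lys / GAC Asp — nonsynonymous.
Nonsynonymous differences: 2.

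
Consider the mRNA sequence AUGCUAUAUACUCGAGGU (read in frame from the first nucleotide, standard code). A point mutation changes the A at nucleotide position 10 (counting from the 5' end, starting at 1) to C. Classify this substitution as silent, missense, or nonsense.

Position 10 falls in codon 4: ACU → Thr.
After the substitution the codon is CCU → Pro.
Thr ≠ Pro, so this is a missense mutation.

missense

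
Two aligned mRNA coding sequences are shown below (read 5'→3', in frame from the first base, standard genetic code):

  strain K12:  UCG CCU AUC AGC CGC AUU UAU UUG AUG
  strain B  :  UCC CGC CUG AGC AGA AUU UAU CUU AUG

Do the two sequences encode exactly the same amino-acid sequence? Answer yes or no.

Codon 1: UCG Ser / UCC Ser — synonymous.
Codon 2: CCU Pro / CGC Arg — nonsynonymous.
Codon 3: AUC Ile / CUG Leu — nonsynonymous.
Codon 4: AGC Ser / AGC Ser — identical.
Codon 5: CGC Arg / AGA Arg — synonymous.
Codon 6: AUU Ile / AUU Ile — identical.
Codon 7: UAU Tyr / UAU Tyr — identical.
Codon 8: UUG Leu / CUU Leu — synonymous.
Codon 9: AUG Met / AUG Met — identical.
Nonsynonymous differences: 2 → different protein.

no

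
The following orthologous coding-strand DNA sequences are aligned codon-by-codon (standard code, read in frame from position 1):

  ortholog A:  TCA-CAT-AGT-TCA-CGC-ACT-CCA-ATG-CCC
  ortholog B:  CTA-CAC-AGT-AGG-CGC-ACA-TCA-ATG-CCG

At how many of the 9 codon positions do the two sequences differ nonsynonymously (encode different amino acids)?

3

Codon 1: TCA Ser / CTA Leu — nonsynonymous.
Codon 2: CAT His / CAC His — synonymous.
Codon 3: AGT Ser / AGT Ser — identical.
Codon 4: TCA Ser / AGG Arg — nonsynonymous.
Codon 5: CGC Arg / CGC Arg — identical.
Codon 6: ACT Thr / ACA Thr — synonymous.
Codon 7: CCA Pro / TCA Ser — nonsynonymous.
Codon 8: ATG Met / ATG Met — identical.
Codon 9: CCC Pro / CCG Pro — synonymous.
Nonsynonymous differences: 3.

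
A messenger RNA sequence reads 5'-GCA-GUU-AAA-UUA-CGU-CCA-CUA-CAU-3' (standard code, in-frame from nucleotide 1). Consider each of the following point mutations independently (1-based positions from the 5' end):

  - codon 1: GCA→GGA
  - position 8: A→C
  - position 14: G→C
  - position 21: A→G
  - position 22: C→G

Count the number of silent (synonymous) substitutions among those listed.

Codon 1: GCA (Ala) → GGA (Gly) — missense.
Codon 3: AAA (Lys) → ACA (Thr) — missense.
Codon 5: CGU (Arg) → CCU (Pro) — missense.
Codon 7: CUA (Leu) → CUG (Leu) — synonymous.
Codon 8: CAU (His) → GAU (Asp) — missense.
Synonymous: 1 of 5.

1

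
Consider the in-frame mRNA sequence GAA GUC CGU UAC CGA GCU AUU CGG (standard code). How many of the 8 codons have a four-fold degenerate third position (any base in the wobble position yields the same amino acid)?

Codon 1 GAA (Glu): third position 2-fold.
Codon 2 GUC (Val): third position 4-fold.
Codon 3 CGU (Arg): third position 4-fold.
Codon 4 UAC (Tyr): third position 2-fold.
Codon 5 CGA (Arg): third position 4-fold.
Codon 6 GCU (Ala): third position 4-fold.
Codon 7 AUU (Ile): third position 3-fold.
Codon 8 CGG (Arg): third position 4-fold.
Four-fold degenerate third positions: 5.

5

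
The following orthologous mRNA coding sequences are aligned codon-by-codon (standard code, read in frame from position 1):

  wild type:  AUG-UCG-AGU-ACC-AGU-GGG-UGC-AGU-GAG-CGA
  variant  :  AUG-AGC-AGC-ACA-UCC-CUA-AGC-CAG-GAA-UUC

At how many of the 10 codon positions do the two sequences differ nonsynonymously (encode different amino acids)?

4

Codon 1: AUG Met / AUG Met — identical.
Codon 2: UCG Ser / AGC Ser — synonymous.
Codon 3: AGU Ser / AGC Ser — synonymous.
Codon 4: ACC Thr / ACA Thr — synonymous.
Codon 5: AGU Ser / UCC Ser — synonymous.
Codon 6: GGG Gly / CUA Leu — nonsynonymous.
Codon 7: UGC Cys / AGC Ser — nonsynonymous.
Codon 8: AGU Ser / CAG Gln — nonsynonymous.
Codon 9: GAG Glu / GAA Glu — synonymous.
Codon 10: CGA Arg / UUC Phe — nonsynonymous.
Nonsynonymous differences: 4.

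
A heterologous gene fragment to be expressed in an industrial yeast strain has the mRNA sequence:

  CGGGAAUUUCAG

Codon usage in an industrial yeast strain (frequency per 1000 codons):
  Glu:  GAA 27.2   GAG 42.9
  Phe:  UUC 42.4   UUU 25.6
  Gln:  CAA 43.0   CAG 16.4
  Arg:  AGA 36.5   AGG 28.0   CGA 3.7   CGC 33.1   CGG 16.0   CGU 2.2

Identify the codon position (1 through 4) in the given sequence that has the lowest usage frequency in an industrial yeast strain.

1

Codon 1 CGG (Arg): 16.0 per 1000.
Codon 2 GAA (Glu): 27.2 per 1000.
Codon 3 UUU (Phe): 25.6 per 1000.
Codon 4 CAG (Gln): 16.4 per 1000.
Lowest frequency is 16.0 at codon 1.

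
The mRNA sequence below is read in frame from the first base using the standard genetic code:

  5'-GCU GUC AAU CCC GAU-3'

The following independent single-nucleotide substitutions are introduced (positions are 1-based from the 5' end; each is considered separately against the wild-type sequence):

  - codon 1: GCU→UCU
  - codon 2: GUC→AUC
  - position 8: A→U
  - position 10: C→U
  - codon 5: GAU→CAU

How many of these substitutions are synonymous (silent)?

0

Codon 1: GCU (Ala) → UCU (Ser) — missense.
Codon 2: GUC (Val) → AUC (Ile) — missense.
Codon 3: AAU (Asn) → AUU (Ile) — missense.
Codon 4: CCC (Pro) → UCC (Ser) — missense.
Codon 5: GAU (Asp) → CAU (His) — missense.
Synonymous: 0 of 5.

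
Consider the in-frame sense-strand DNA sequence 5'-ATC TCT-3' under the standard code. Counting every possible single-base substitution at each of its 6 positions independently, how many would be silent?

5

Codon 1 (ATC, Ile): 2 synonymous substitutions.
Codon 2 (TCT, Ser): 3 synonymous substitutions.
Total: 2 + 3 = 5.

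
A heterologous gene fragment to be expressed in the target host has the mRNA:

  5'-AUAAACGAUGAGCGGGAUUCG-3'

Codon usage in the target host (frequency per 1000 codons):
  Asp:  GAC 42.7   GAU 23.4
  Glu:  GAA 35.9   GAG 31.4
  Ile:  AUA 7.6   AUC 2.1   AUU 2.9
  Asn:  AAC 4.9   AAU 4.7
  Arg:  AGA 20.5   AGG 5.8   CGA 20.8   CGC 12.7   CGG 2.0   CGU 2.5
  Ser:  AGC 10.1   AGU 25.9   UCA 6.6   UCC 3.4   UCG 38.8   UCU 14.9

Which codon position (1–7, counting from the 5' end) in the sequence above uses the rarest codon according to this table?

5

Codon 1 AUA (Ile): 7.6 per 1000.
Codon 2 AAC (Asn): 4.9 per 1000.
Codon 3 GAU (Asp): 23.4 per 1000.
Codon 4 GAG (Glu): 31.4 per 1000.
Codon 5 CGG (Arg): 2.0 per 1000.
Codon 6 GAU (Asp): 23.4 per 1000.
Codon 7 UCG (Ser): 38.8 per 1000.
Lowest frequency is 2.0 at codon 5.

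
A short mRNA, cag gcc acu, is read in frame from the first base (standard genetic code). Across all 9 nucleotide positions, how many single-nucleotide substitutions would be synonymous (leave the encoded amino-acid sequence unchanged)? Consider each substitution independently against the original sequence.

Codon 1 (CAG, Gln): 1 synonymous substitution.
Codon 2 (GCC, Ala): 3 synonymous substitutions.
Codon 3 (ACU, Thr): 3 synonymous substitutions.
Total: 1 + 3 + 3 = 7.

7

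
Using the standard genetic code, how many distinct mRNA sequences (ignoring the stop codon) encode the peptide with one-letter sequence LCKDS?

288

Leu: 6 codons.
Cys: 2 codons.
Lys: 2 codons.
Asp: 2 codons.
Ser: 6 codons.
6 × 2 × 2 × 2 × 6 = 288.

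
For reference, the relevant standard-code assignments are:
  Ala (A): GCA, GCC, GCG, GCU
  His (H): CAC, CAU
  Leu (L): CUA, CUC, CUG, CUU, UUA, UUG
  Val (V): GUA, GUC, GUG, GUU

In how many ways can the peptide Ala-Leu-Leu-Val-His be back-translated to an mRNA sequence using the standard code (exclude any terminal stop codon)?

1152

Ala: 4 codons.
Leu: 6 codons.
Leu: 6 codons.
Val: 4 codons.
His: 2 codons.
4 × 6 × 6 × 4 × 2 = 1152.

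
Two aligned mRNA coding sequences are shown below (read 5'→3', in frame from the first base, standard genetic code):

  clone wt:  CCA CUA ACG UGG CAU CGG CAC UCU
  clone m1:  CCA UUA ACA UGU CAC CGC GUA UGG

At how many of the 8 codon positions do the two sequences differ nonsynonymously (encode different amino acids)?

Codon 1: CCA Pro / CCA Pro — identical.
Codon 2: CUA Leu / UUA Leu — synonymous.
Codon 3: ACG Thr / ACA Thr — synonymous.
Codon 4: UGG Trp / UGU Cys — nonsynonymous.
Codon 5: CAU His / CAC His — synonymous.
Codon 6: CGG Arg / CGC Arg — synonymous.
Codon 7: CAC His / GUA Val — nonsynonymous.
Codon 8: UCU Ser / UGG Trp — nonsynonymous.
Nonsynonymous differences: 3.

3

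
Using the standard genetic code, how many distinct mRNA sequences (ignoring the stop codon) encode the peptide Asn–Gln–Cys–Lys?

Asn: 2 codons.
Gln: 2 codons.
Cys: 2 codons.
Lys: 2 codons.
2 × 2 × 2 × 2 = 16.

16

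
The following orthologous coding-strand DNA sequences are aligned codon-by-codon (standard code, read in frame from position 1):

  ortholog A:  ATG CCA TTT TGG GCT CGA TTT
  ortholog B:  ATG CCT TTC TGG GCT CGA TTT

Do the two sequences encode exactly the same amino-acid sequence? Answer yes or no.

Codon 1: ATG Met / ATG Met — identical.
Codon 2: CCA Pro / CCT Pro — synonymous.
Codon 3: TTT Phe / TTC Phe — synonymous.
Codon 4: TGG Trp / TGG Trp — identical.
Codon 5: GCT Ala / GCT Ala — identical.
Codon 6: CGA Arg / CGA Arg — identical.
Codon 7: TTT Phe / TTT Phe — identical.
Nonsynonymous differences: 0 → same protein.

yes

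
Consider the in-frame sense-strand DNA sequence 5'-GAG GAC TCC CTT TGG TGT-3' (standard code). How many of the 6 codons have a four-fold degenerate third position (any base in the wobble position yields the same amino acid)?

Codon 1 GAG (Glu): third position 2-fold.
Codon 2 GAC (Asp): third position 2-fold.
Codon 3 TCC (Ser): third position 4-fold.
Codon 4 CTT (Leu): third position 4-fold.
Codon 5 TGG (Trp): third position 1-fold.
Codon 6 TGT (Cys): third position 2-fold.
Four-fold degenerate third positions: 2.

2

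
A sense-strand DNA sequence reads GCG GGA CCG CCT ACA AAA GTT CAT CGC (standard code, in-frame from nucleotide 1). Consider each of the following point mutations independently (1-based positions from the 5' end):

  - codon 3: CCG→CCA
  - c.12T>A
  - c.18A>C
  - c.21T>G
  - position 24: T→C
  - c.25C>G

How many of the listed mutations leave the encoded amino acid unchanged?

Codon 3: CCG (Pro) → CCA (Pro) — synonymous.
Codon 4: CCT (Pro) → CCA (Pro) — synonymous.
Codon 6: AAA (Lys) → AAC (Asn) — missense.
Codon 7: GTT (Val) → GTG (Val) — synonymous.
Codon 8: CAT (His) → CAC (His) — synonymous.
Codon 9: CGC (Arg) → GGC (Gly) — missense.
Synonymous: 4 of 6.

4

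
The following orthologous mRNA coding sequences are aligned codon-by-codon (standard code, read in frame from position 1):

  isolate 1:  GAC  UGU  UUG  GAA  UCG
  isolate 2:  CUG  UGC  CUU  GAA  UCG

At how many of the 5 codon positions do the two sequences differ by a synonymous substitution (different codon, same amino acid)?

Codon 1: GAC Asp / CUG Leu — nonsynonymous.
Codon 2: UGU Cys / UGC Cys — synonymous.
Codon 3: UUG Leu / CUU Leu — synonymous.
Codon 4: GAA Glu / GAA Glu — identical.
Codon 5: UCG Ser / UCG Ser — identical.
Synonymous differences: 2.

2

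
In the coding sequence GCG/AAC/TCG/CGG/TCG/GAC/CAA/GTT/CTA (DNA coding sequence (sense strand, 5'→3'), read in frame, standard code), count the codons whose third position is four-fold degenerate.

6

Codon 1 GCG (Ala): third position 4-fold.
Codon 2 AAC (Asn): third position 2-fold.
Codon 3 TCG (Ser): third position 4-fold.
Codon 4 CGG (Arg): third position 4-fold.
Codon 5 TCG (Ser): third position 4-fold.
Codon 6 GAC (Asp): third position 2-fold.
Codon 7 CAA (Gln): third position 2-fold.
Codon 8 GTT (Val): third position 4-fold.
Codon 9 CTA (Leu): third position 4-fold.
Four-fold degenerate third positions: 6.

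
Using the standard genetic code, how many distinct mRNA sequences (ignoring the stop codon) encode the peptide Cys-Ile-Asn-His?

24

Cys: 2 codons.
Ile: 3 codons.
Asn: 2 codons.
His: 2 codons.
2 × 3 × 2 × 2 = 24.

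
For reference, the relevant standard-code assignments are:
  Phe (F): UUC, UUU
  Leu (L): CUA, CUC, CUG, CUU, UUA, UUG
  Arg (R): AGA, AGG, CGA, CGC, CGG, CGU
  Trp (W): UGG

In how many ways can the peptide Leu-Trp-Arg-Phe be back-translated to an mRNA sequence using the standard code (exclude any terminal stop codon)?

72

Leu: 6 codons.
Trp: 1 codon.
Arg: 6 codons.
Phe: 2 codons.
6 × 1 × 6 × 2 = 72.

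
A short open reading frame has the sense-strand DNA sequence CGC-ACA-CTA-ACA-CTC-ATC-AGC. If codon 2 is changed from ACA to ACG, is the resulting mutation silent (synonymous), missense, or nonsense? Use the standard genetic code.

Position 6 falls in codon 2: ACA → Thr.
After the substitution the codon is ACG → Thr.
Both encode Thr, so the change is synonymous.

silent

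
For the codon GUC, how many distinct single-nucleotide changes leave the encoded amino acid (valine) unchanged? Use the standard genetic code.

Position 1: none → 0 synonymous.
Position 2: none → 0 synonymous.
Position 3: GUU, GUA, GUG → 3 synonymous.
Total: 0 + 0 + 3 = 3.

3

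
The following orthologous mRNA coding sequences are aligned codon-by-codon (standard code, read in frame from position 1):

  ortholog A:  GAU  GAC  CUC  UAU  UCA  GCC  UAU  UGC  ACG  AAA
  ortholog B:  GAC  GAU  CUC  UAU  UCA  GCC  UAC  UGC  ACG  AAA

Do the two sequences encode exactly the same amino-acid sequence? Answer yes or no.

Codon 1: GAU Asp / GAC Asp — synonymous.
Codon 2: GAC Asp / GAU Asp — synonymous.
Codon 3: CUC Leu / CUC Leu — identical.
Codon 4: UAU Tyr / UAU Tyr — identical.
Codon 5: UCA Ser / UCA Ser — identical.
Codon 6: GCC Ala / GCC Ala — identical.
Codon 7: UAU Tyr / UAC Tyr — synonymous.
Codon 8: UGC Cys / UGC Cys — identical.
Codon 9: ACG Thr / ACG Thr — identical.
Codon 10: AAA Lys / AAA Lys — identical.
Nonsynonymous differences: 0 → same protein.

yes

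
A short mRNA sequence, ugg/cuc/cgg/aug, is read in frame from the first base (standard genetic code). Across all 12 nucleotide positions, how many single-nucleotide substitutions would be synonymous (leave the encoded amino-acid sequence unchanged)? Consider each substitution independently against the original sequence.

7

Codon 1 (UGG, Trp): 0 synonymous substitutions.
Codon 2 (CUC, Leu): 3 synonymous substitutions.
Codon 3 (CGG, Arg): 4 synonymous substitutions.
Codon 4 (AUG, Met): 0 synonymous substitutions.
Total: 0 + 3 + 4 + 0 = 7.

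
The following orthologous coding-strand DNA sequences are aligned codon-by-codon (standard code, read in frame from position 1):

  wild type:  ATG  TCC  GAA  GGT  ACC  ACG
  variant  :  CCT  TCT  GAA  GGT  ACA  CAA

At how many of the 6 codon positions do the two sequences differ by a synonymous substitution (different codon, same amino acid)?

Codon 1: ATG Met / CCT Pro — nonsynonymous.
Codon 2: TCC Ser / TCT Ser — synonymous.
Codon 3: GAA Glu / GAA Glu — identical.
Codon 4: GGT Gly / GGT Gly — identical.
Codon 5: ACC Thr / ACA Thr — synonymous.
Codon 6: ACG Thr / CAA Gln — nonsynonymous.
Synonymous differences: 2.

2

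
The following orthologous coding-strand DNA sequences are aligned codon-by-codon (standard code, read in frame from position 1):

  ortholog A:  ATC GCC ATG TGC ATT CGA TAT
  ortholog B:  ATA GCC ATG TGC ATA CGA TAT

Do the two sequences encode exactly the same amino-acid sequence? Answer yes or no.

yes

Codon 1: ATC Ile / ATA Ile — synonymous.
Codon 2: GCC Ala / GCC Ala — identical.
Codon 3: ATG Met / ATG Met — identical.
Codon 4: TGC Cys / TGC Cys — identical.
Codon 5: ATT Ile / ATA Ile — synonymous.
Codon 6: CGA Arg / CGA Arg — identical.
Codon 7: TAT Tyr / TAT Tyr — identical.
Nonsynonymous differences: 0 → same protein.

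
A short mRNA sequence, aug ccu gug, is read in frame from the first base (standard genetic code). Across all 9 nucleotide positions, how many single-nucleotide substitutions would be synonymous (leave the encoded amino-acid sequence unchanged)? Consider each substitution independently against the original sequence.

Codon 1 (AUG, Met): 0 synonymous substitutions.
Codon 2 (CCU, Pro): 3 synonymous substitutions.
Codon 3 (GUG, Val): 3 synonymous substitutions.
Total: 0 + 3 + 3 = 6.

6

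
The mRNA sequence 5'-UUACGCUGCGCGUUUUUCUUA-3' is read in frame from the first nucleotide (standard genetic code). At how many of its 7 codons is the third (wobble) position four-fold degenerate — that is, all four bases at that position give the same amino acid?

2

Codon 1 UUA (Leu): third position 2-fold.
Codon 2 CGC (Arg): third position 4-fold.
Codon 3 UGC (Cys): third position 2-fold.
Codon 4 GCG (Ala): third position 4-fold.
Codon 5 UUU (Phe): third position 2-fold.
Codon 6 UUC (Phe): third position 2-fold.
Codon 7 UUA (Leu): third position 2-fold.
Four-fold degenerate third positions: 2.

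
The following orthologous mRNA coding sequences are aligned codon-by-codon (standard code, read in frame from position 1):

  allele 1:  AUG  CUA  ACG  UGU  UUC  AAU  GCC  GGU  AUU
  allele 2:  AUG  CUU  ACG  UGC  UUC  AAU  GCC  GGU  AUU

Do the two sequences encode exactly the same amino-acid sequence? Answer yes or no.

yes

Codon 1: AUG Met / AUG Met — identical.
Codon 2: CUA Leu / CUU Leu — synonymous.
Codon 3: ACG Thr / ACG Thr — identical.
Codon 4: UGU Cys / UGC Cys — synonymous.
Codon 5: UUC Phe / UUC Phe — identical.
Codon 6: AAU Asn / AAU Asn — identical.
Codon 7: GCC Ala / GCC Ala — identical.
Codon 8: GGU Gly / GGU Gly — identical.
Codon 9: AUU Ile / AUU Ile — identical.
Nonsynonymous differences: 0 → same protein.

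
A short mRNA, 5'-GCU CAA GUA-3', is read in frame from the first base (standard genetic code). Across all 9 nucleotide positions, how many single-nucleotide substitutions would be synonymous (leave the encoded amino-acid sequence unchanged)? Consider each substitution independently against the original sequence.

Codon 1 (GCU, Ala): 3 synonymous substitutions.
Codon 2 (CAA, Gln): 1 synonymous substitution.
Codon 3 (GUA, Val): 3 synonymous substitutions.
Total: 3 + 1 + 3 = 7.

7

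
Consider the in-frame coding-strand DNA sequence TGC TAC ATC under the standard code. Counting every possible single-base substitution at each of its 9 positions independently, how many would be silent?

4

Codon 1 (TGC, Cys): 1 synonymous substitution.
Codon 2 (TAC, Tyr): 1 synonymous substitution.
Codon 3 (ATC, Ile): 2 synonymous substitutions.
Total: 1 + 1 + 2 = 4.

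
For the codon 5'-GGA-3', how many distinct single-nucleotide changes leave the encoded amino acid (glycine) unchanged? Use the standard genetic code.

Position 1: none → 0 synonymous.
Position 2: none → 0 synonymous.
Position 3: GGT, GGC, GGG → 3 synonymous.
Total: 0 + 0 + 3 = 3.

3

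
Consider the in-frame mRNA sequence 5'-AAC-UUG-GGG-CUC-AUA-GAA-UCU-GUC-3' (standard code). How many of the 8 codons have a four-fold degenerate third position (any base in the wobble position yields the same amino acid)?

Codon 1 AAC (Asn): third position 2-fold.
Codon 2 UUG (Leu): third position 2-fold.
Codon 3 GGG (Gly): third position 4-fold.
Codon 4 CUC (Leu): third position 4-fold.
Codon 5 AUA (Ile): third position 3-fold.
Codon 6 GAA (Glu): third position 2-fold.
Codon 7 UCU (Ser): third position 4-fold.
Codon 8 GUC (Val): third position 4-fold.
Four-fold degenerate third positions: 4.

4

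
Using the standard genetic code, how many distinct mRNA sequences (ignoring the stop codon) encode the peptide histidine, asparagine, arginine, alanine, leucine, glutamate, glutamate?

His: 2 codons.
Asn: 2 codons.
Arg: 6 codons.
Ala: 4 codons.
Leu: 6 codons.
Glu: 2 codons.
Glu: 2 codons.
2 × 2 × 6 × 4 × 6 × 2 × 2 = 2304.

2304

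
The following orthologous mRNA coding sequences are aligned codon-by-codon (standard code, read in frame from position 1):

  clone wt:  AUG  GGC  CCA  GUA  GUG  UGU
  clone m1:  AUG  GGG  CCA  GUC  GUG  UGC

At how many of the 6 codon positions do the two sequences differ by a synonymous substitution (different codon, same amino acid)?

Codon 1: AUG Met / AUG Met — identical.
Codon 2: GGC Gly / GGG Gly — synonymous.
Codon 3: CCA Pro / CCA Pro — identical.
Codon 4: GUA Val / GUC Val — synonymous.
Codon 5: GUG Val / GUG Val — identical.
Codon 6: UGU Cys / UGC Cys — synonymous.
Synonymous differences: 3.

3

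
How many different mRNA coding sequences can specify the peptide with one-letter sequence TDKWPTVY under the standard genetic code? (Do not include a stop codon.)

2048

Thr: 4 codons.
Asp: 2 codons.
Lys: 2 codons.
Trp: 1 codon.
Pro: 4 codons.
Thr: 4 codons.
Val: 4 codons.
Tyr: 2 codons.
4 × 2 × 2 × 1 × 4 × 4 × 4 × 2 = 2048.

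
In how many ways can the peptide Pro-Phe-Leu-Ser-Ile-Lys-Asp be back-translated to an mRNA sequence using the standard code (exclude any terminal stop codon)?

3456

Pro: 4 codons.
Phe: 2 codons.
Leu: 6 codons.
Ser: 6 codons.
Ile: 3 codons.
Lys: 2 codons.
Asp: 2 codons.
4 × 2 × 6 × 6 × 3 × 2 × 2 = 3456.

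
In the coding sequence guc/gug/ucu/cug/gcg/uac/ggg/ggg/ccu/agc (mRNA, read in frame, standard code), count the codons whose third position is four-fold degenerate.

Codon 1 GUC (Val): third position 4-fold.
Codon 2 GUG (Val): third position 4-fold.
Codon 3 UCU (Ser): third position 4-fold.
Codon 4 CUG (Leu): third position 4-fold.
Codon 5 GCG (Ala): third position 4-fold.
Codon 6 UAC (Tyr): third position 2-fold.
Codon 7 GGG (Gly): third position 4-fold.
Codon 8 GGG (Gly): third position 4-fold.
Codon 9 CCU (Pro): third position 4-fold.
Codon 10 AGC (Ser): third position 2-fold.
Four-fold degenerate third positions: 8.

8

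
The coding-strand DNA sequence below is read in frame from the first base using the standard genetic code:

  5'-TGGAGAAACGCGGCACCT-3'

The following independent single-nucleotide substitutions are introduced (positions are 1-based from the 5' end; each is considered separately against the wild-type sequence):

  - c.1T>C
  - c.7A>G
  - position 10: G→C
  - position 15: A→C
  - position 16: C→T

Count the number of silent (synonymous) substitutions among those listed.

1

Codon 1: TGG (Trp) → CGG (Arg) — missense.
Codon 3: AAC (Asn) → GAC (Asp) — missense.
Codon 4: GCG (Ala) → CCG (Pro) — missense.
Codon 5: GCA (Ala) → GCC (Ala) — synonymous.
Codon 6: CCT (Pro) → TCT (Ser) — missense.
Synonymous: 1 of 5.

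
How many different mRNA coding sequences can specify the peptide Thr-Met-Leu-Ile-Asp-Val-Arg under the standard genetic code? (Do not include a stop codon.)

3456

Thr: 4 codons.
Met: 1 codon.
Leu: 6 codons.
Ile: 3 codons.
Asp: 2 codons.
Val: 4 codons.
Arg: 6 codons.
4 × 1 × 6 × 3 × 2 × 4 × 6 = 3456.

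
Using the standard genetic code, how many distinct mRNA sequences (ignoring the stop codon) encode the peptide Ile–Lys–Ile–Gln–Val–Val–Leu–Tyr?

Ile: 3 codons.
Lys: 2 codons.
Ile: 3 codons.
Gln: 2 codons.
Val: 4 codons.
Val: 4 codons.
Leu: 6 codons.
Tyr: 2 codons.
3 × 2 × 3 × 2 × 4 × 4 × 6 × 2 = 6912.

6912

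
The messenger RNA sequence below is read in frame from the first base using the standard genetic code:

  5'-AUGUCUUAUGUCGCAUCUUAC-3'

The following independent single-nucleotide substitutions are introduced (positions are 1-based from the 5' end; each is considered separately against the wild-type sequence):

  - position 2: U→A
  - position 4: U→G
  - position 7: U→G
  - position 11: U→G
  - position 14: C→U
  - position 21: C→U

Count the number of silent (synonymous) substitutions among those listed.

Codon 1: AUG (Met) → AAG (Lys) — missense.
Codon 2: UCU (Ser) → GCU (Ala) — missense.
Codon 3: UAU (Tyr) → GAU (Asp) — missense.
Codon 4: GUC (Val) → GGC (Gly) — missense.
Codon 5: GCA (Ala) → GUA (Val) — missense.
Codon 7: UAC (Tyr) → UAU (Tyr) — synonymous.
Synonymous: 1 of 6.

1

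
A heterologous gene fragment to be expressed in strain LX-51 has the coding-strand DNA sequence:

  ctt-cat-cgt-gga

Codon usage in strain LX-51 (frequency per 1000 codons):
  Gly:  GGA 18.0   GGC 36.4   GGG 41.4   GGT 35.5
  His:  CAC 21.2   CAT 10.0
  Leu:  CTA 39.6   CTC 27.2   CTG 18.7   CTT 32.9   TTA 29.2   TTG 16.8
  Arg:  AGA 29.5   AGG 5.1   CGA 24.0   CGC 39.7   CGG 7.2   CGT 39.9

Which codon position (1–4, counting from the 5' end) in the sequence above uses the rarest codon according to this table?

Codon 1 CTT (Leu): 32.9 per 1000.
Codon 2 CAT (His): 10.0 per 1000.
Codon 3 CGT (Arg): 39.9 per 1000.
Codon 4 GGA (Gly): 18.0 per 1000.
Lowest frequency is 10.0 at codon 2.

2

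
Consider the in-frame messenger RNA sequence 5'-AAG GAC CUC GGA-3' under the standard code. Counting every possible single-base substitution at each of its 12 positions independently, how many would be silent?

8

Codon 1 (AAG, Lys): 1 synonymous substitution.
Codon 2 (GAC, Asp): 1 synonymous substitution.
Codon 3 (CUC, Leu): 3 synonymous substitutions.
Codon 4 (GGA, Gly): 3 synonymous substitutions.
Total: 1 + 1 + 3 + 3 = 8.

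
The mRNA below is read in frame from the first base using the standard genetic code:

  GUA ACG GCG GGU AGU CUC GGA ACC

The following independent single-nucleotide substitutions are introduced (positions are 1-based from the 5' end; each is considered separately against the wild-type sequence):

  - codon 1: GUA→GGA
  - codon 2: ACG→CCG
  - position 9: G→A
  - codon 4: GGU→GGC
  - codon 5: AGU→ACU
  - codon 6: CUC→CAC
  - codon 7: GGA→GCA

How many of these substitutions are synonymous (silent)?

2

Codon 1: GUA (Val) → GGA (Gly) — missense.
Codon 2: ACG (Thr) → CCG (Pro) — missense.
Codon 3: GCG (Ala) → GCA (Ala) — synonymous.
Codon 4: GGU (Gly) → GGC (Gly) — synonymous.
Codon 5: AGU (Ser) → ACU (Thr) — missense.
Codon 6: CUC (Leu) → CAC (His) — missense.
Codon 7: GGA (Gly) → GCA (Ala) — missense.
Synonymous: 2 of 7.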